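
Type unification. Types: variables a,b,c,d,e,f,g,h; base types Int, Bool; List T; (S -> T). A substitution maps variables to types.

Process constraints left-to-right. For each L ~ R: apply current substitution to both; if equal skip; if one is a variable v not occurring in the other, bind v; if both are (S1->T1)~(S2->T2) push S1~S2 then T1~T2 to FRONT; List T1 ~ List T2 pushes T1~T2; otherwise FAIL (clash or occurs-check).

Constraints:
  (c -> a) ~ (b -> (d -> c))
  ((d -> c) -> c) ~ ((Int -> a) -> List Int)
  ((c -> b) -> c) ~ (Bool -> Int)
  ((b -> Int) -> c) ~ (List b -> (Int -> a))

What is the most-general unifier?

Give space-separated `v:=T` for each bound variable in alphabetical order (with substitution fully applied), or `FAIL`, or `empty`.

Answer: FAIL

Derivation:
step 1: unify (c -> a) ~ (b -> (d -> c))  [subst: {-} | 3 pending]
  -> decompose arrow: push c~b, a~(d -> c)
step 2: unify c ~ b  [subst: {-} | 4 pending]
  bind c := b
step 3: unify a ~ (d -> b)  [subst: {c:=b} | 3 pending]
  bind a := (d -> b)
step 4: unify ((d -> b) -> b) ~ ((Int -> (d -> b)) -> List Int)  [subst: {c:=b, a:=(d -> b)} | 2 pending]
  -> decompose arrow: push (d -> b)~(Int -> (d -> b)), b~List Int
step 5: unify (d -> b) ~ (Int -> (d -> b))  [subst: {c:=b, a:=(d -> b)} | 3 pending]
  -> decompose arrow: push d~Int, b~(d -> b)
step 6: unify d ~ Int  [subst: {c:=b, a:=(d -> b)} | 4 pending]
  bind d := Int
step 7: unify b ~ (Int -> b)  [subst: {c:=b, a:=(d -> b), d:=Int} | 3 pending]
  occurs-check fail: b in (Int -> b)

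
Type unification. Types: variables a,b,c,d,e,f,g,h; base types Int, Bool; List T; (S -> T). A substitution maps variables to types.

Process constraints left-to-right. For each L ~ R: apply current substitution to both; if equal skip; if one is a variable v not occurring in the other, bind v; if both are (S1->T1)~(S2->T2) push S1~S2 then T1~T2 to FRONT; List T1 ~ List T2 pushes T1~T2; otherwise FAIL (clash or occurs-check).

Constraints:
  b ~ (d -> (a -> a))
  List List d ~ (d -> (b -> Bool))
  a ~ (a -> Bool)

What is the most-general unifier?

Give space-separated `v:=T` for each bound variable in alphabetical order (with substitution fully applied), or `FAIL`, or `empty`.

step 1: unify b ~ (d -> (a -> a))  [subst: {-} | 2 pending]
  bind b := (d -> (a -> a))
step 2: unify List List d ~ (d -> ((d -> (a -> a)) -> Bool))  [subst: {b:=(d -> (a -> a))} | 1 pending]
  clash: List List d vs (d -> ((d -> (a -> a)) -> Bool))

Answer: FAIL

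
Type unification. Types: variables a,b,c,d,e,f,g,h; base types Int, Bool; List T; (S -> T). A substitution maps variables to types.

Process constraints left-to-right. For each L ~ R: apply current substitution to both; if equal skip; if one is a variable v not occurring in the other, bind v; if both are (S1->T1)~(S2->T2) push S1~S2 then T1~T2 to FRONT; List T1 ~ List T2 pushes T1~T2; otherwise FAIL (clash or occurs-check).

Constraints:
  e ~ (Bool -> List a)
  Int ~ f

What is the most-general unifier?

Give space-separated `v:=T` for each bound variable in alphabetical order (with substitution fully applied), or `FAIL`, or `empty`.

step 1: unify e ~ (Bool -> List a)  [subst: {-} | 1 pending]
  bind e := (Bool -> List a)
step 2: unify Int ~ f  [subst: {e:=(Bool -> List a)} | 0 pending]
  bind f := Int

Answer: e:=(Bool -> List a) f:=Int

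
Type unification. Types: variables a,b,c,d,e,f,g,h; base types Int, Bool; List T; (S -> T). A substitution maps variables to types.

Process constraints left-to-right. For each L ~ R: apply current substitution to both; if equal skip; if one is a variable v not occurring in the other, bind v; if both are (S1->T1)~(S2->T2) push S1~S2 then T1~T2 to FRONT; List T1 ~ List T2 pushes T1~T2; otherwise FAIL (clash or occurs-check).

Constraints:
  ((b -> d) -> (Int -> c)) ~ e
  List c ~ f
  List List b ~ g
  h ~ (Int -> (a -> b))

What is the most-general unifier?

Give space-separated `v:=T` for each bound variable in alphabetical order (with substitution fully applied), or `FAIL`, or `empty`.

Answer: e:=((b -> d) -> (Int -> c)) f:=List c g:=List List b h:=(Int -> (a -> b))

Derivation:
step 1: unify ((b -> d) -> (Int -> c)) ~ e  [subst: {-} | 3 pending]
  bind e := ((b -> d) -> (Int -> c))
step 2: unify List c ~ f  [subst: {e:=((b -> d) -> (Int -> c))} | 2 pending]
  bind f := List c
step 3: unify List List b ~ g  [subst: {e:=((b -> d) -> (Int -> c)), f:=List c} | 1 pending]
  bind g := List List b
step 4: unify h ~ (Int -> (a -> b))  [subst: {e:=((b -> d) -> (Int -> c)), f:=List c, g:=List List b} | 0 pending]
  bind h := (Int -> (a -> b))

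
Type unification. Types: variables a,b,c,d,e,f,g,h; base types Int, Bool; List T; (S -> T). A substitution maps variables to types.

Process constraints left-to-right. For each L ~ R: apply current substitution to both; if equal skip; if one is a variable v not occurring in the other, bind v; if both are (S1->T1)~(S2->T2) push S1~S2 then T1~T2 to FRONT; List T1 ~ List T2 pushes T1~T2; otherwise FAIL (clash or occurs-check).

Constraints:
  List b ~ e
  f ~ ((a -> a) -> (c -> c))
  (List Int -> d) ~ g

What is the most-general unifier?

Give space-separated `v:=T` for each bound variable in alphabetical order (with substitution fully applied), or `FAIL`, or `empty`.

step 1: unify List b ~ e  [subst: {-} | 2 pending]
  bind e := List b
step 2: unify f ~ ((a -> a) -> (c -> c))  [subst: {e:=List b} | 1 pending]
  bind f := ((a -> a) -> (c -> c))
step 3: unify (List Int -> d) ~ g  [subst: {e:=List b, f:=((a -> a) -> (c -> c))} | 0 pending]
  bind g := (List Int -> d)

Answer: e:=List b f:=((a -> a) -> (c -> c)) g:=(List Int -> d)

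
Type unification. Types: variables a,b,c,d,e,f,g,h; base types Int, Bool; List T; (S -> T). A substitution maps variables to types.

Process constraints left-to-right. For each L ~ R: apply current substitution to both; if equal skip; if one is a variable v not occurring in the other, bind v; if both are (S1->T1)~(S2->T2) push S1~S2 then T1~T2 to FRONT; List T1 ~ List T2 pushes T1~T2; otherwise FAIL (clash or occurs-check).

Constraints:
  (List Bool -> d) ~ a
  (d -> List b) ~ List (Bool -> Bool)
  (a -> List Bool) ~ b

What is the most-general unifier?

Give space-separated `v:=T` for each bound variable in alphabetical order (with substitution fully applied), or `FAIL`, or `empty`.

Answer: FAIL

Derivation:
step 1: unify (List Bool -> d) ~ a  [subst: {-} | 2 pending]
  bind a := (List Bool -> d)
step 2: unify (d -> List b) ~ List (Bool -> Bool)  [subst: {a:=(List Bool -> d)} | 1 pending]
  clash: (d -> List b) vs List (Bool -> Bool)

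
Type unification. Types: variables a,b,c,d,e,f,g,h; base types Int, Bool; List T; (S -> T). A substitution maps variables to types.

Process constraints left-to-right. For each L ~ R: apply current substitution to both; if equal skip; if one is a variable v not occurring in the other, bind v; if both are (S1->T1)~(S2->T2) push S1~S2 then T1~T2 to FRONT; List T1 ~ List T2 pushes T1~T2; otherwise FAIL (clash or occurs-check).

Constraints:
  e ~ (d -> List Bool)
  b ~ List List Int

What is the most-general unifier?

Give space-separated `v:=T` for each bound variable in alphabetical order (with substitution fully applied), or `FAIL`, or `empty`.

step 1: unify e ~ (d -> List Bool)  [subst: {-} | 1 pending]
  bind e := (d -> List Bool)
step 2: unify b ~ List List Int  [subst: {e:=(d -> List Bool)} | 0 pending]
  bind b := List List Int

Answer: b:=List List Int e:=(d -> List Bool)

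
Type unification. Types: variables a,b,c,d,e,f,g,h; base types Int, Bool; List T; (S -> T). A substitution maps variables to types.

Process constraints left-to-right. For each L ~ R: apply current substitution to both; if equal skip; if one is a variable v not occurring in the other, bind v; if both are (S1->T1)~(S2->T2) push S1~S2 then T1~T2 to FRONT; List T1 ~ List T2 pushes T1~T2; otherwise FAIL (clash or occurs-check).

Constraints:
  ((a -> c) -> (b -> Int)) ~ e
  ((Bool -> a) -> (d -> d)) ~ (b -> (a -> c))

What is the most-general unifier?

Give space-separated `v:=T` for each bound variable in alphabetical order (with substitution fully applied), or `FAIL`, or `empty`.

Answer: a:=c b:=(Bool -> c) d:=c e:=((c -> c) -> ((Bool -> c) -> Int))

Derivation:
step 1: unify ((a -> c) -> (b -> Int)) ~ e  [subst: {-} | 1 pending]
  bind e := ((a -> c) -> (b -> Int))
step 2: unify ((Bool -> a) -> (d -> d)) ~ (b -> (a -> c))  [subst: {e:=((a -> c) -> (b -> Int))} | 0 pending]
  -> decompose arrow: push (Bool -> a)~b, (d -> d)~(a -> c)
step 3: unify (Bool -> a) ~ b  [subst: {e:=((a -> c) -> (b -> Int))} | 1 pending]
  bind b := (Bool -> a)
step 4: unify (d -> d) ~ (a -> c)  [subst: {e:=((a -> c) -> (b -> Int)), b:=(Bool -> a)} | 0 pending]
  -> decompose arrow: push d~a, d~c
step 5: unify d ~ a  [subst: {e:=((a -> c) -> (b -> Int)), b:=(Bool -> a)} | 1 pending]
  bind d := a
step 6: unify a ~ c  [subst: {e:=((a -> c) -> (b -> Int)), b:=(Bool -> a), d:=a} | 0 pending]
  bind a := c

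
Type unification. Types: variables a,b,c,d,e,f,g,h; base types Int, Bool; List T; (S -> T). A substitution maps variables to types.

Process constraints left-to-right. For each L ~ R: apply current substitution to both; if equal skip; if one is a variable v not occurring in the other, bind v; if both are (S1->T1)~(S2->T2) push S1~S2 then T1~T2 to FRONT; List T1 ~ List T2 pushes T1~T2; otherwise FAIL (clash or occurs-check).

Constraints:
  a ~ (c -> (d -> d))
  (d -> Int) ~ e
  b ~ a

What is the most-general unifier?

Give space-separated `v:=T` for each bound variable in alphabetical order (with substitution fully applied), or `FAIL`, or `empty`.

step 1: unify a ~ (c -> (d -> d))  [subst: {-} | 2 pending]
  bind a := (c -> (d -> d))
step 2: unify (d -> Int) ~ e  [subst: {a:=(c -> (d -> d))} | 1 pending]
  bind e := (d -> Int)
step 3: unify b ~ (c -> (d -> d))  [subst: {a:=(c -> (d -> d)), e:=(d -> Int)} | 0 pending]
  bind b := (c -> (d -> d))

Answer: a:=(c -> (d -> d)) b:=(c -> (d -> d)) e:=(d -> Int)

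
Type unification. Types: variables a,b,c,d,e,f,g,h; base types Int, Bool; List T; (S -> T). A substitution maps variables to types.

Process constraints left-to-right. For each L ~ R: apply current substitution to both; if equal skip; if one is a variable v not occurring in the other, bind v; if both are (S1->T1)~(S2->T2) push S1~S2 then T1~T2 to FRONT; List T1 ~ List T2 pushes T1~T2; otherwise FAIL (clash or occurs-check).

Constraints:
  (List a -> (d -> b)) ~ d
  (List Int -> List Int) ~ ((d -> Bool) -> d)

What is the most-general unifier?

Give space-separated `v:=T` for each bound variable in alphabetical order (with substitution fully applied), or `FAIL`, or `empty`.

Answer: FAIL

Derivation:
step 1: unify (List a -> (d -> b)) ~ d  [subst: {-} | 1 pending]
  occurs-check fail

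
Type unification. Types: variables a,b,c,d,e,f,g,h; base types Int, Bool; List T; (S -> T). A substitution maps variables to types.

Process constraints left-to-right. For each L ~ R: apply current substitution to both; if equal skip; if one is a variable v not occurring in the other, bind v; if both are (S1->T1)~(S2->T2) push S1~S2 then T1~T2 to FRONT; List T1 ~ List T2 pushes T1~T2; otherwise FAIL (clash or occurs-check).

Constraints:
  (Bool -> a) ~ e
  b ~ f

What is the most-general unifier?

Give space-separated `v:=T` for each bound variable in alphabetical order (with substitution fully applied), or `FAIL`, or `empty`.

step 1: unify (Bool -> a) ~ e  [subst: {-} | 1 pending]
  bind e := (Bool -> a)
step 2: unify b ~ f  [subst: {e:=(Bool -> a)} | 0 pending]
  bind b := f

Answer: b:=f e:=(Bool -> a)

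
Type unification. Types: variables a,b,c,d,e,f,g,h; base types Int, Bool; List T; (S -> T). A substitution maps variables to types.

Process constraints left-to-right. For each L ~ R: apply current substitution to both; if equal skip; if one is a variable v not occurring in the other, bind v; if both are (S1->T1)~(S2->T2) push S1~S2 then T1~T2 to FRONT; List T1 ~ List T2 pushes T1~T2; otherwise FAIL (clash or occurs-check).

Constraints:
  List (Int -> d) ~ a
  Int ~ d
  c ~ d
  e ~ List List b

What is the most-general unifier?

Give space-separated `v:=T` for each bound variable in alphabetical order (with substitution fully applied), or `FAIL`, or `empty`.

Answer: a:=List (Int -> Int) c:=Int d:=Int e:=List List b

Derivation:
step 1: unify List (Int -> d) ~ a  [subst: {-} | 3 pending]
  bind a := List (Int -> d)
step 2: unify Int ~ d  [subst: {a:=List (Int -> d)} | 2 pending]
  bind d := Int
step 3: unify c ~ Int  [subst: {a:=List (Int -> d), d:=Int} | 1 pending]
  bind c := Int
step 4: unify e ~ List List b  [subst: {a:=List (Int -> d), d:=Int, c:=Int} | 0 pending]
  bind e := List List b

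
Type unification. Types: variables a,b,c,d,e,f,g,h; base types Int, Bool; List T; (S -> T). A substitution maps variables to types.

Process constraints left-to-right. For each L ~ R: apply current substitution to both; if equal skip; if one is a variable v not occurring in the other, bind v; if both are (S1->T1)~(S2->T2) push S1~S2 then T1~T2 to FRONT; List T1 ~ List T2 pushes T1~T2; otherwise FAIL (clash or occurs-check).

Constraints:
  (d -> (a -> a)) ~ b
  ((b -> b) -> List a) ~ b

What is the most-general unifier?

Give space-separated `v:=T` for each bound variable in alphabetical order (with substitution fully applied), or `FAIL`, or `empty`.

Answer: FAIL

Derivation:
step 1: unify (d -> (a -> a)) ~ b  [subst: {-} | 1 pending]
  bind b := (d -> (a -> a))
step 2: unify (((d -> (a -> a)) -> (d -> (a -> a))) -> List a) ~ (d -> (a -> a))  [subst: {b:=(d -> (a -> a))} | 0 pending]
  -> decompose arrow: push ((d -> (a -> a)) -> (d -> (a -> a)))~d, List a~(a -> a)
step 3: unify ((d -> (a -> a)) -> (d -> (a -> a))) ~ d  [subst: {b:=(d -> (a -> a))} | 1 pending]
  occurs-check fail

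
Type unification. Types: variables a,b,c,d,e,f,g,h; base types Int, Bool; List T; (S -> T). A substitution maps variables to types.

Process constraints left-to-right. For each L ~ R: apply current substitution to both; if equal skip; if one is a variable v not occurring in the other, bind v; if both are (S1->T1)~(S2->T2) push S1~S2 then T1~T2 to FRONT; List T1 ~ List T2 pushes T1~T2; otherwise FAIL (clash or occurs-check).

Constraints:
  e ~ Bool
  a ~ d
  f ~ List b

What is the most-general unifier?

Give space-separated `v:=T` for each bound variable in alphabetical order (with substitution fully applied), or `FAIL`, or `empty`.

Answer: a:=d e:=Bool f:=List b

Derivation:
step 1: unify e ~ Bool  [subst: {-} | 2 pending]
  bind e := Bool
step 2: unify a ~ d  [subst: {e:=Bool} | 1 pending]
  bind a := d
step 3: unify f ~ List b  [subst: {e:=Bool, a:=d} | 0 pending]
  bind f := List b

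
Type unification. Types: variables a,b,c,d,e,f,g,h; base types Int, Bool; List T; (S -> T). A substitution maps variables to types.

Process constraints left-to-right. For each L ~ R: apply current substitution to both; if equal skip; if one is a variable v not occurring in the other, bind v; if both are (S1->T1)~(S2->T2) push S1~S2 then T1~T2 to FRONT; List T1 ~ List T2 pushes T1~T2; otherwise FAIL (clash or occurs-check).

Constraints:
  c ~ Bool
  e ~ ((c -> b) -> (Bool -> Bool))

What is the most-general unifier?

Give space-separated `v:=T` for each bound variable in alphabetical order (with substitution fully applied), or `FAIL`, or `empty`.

step 1: unify c ~ Bool  [subst: {-} | 1 pending]
  bind c := Bool
step 2: unify e ~ ((Bool -> b) -> (Bool -> Bool))  [subst: {c:=Bool} | 0 pending]
  bind e := ((Bool -> b) -> (Bool -> Bool))

Answer: c:=Bool e:=((Bool -> b) -> (Bool -> Bool))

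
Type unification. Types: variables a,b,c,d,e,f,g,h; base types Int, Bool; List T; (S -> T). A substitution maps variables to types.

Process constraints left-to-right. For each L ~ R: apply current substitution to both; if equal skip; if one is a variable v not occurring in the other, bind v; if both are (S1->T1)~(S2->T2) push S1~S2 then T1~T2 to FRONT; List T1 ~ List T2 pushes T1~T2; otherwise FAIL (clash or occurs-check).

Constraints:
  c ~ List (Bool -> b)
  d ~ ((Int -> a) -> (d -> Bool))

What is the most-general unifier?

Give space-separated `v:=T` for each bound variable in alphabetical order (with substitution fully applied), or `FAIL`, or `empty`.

Answer: FAIL

Derivation:
step 1: unify c ~ List (Bool -> b)  [subst: {-} | 1 pending]
  bind c := List (Bool -> b)
step 2: unify d ~ ((Int -> a) -> (d -> Bool))  [subst: {c:=List (Bool -> b)} | 0 pending]
  occurs-check fail: d in ((Int -> a) -> (d -> Bool))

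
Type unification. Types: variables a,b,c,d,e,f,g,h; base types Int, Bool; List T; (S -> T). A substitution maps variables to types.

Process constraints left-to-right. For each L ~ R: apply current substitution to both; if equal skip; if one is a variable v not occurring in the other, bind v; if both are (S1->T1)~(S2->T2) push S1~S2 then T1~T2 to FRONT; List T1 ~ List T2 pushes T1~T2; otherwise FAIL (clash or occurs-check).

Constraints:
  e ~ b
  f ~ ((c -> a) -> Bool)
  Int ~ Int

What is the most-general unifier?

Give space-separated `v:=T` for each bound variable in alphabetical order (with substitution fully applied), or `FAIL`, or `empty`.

step 1: unify e ~ b  [subst: {-} | 2 pending]
  bind e := b
step 2: unify f ~ ((c -> a) -> Bool)  [subst: {e:=b} | 1 pending]
  bind f := ((c -> a) -> Bool)
step 3: unify Int ~ Int  [subst: {e:=b, f:=((c -> a) -> Bool)} | 0 pending]
  -> identical, skip

Answer: e:=b f:=((c -> a) -> Bool)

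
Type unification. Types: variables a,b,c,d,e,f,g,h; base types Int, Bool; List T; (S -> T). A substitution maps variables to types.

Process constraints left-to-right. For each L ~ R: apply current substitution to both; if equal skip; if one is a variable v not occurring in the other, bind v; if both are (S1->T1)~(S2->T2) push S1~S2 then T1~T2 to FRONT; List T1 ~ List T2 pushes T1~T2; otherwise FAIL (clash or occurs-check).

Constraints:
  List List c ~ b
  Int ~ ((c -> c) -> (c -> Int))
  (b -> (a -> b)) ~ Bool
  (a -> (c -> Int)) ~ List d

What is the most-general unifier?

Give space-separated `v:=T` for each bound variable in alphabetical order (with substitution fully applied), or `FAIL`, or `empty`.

Answer: FAIL

Derivation:
step 1: unify List List c ~ b  [subst: {-} | 3 pending]
  bind b := List List c
step 2: unify Int ~ ((c -> c) -> (c -> Int))  [subst: {b:=List List c} | 2 pending]
  clash: Int vs ((c -> c) -> (c -> Int))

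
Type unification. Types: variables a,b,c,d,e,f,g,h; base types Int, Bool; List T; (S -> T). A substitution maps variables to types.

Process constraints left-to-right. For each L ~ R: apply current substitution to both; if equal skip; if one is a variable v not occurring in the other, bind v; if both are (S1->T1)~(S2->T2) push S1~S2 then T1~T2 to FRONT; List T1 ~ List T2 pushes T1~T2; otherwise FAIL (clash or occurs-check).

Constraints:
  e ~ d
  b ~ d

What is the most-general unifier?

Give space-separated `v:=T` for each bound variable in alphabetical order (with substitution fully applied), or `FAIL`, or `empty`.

Answer: b:=d e:=d

Derivation:
step 1: unify e ~ d  [subst: {-} | 1 pending]
  bind e := d
step 2: unify b ~ d  [subst: {e:=d} | 0 pending]
  bind b := d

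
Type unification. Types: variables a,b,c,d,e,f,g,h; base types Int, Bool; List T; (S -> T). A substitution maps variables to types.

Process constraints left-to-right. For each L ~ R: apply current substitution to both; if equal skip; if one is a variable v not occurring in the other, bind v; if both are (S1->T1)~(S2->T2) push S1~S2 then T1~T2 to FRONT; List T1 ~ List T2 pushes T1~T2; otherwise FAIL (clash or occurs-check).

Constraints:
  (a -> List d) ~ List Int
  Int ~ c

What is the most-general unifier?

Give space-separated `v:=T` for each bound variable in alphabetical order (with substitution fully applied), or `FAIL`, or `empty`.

step 1: unify (a -> List d) ~ List Int  [subst: {-} | 1 pending]
  clash: (a -> List d) vs List Int

Answer: FAIL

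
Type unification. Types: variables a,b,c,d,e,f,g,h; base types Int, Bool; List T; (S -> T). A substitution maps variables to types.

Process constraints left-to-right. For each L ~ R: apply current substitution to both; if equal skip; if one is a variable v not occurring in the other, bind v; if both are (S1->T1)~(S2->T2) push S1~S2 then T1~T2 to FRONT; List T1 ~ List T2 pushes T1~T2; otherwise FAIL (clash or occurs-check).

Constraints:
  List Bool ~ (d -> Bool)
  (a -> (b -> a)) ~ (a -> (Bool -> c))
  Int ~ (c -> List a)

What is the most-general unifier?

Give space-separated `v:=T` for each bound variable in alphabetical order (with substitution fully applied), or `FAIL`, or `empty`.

step 1: unify List Bool ~ (d -> Bool)  [subst: {-} | 2 pending]
  clash: List Bool vs (d -> Bool)

Answer: FAIL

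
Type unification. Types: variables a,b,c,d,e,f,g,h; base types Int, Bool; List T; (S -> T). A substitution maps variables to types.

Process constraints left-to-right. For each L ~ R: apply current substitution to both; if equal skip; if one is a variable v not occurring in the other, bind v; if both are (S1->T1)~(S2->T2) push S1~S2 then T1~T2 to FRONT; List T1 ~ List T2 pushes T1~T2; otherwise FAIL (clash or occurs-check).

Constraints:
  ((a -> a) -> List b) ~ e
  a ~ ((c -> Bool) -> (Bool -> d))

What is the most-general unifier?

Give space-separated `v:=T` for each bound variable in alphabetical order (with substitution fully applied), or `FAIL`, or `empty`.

Answer: a:=((c -> Bool) -> (Bool -> d)) e:=((((c -> Bool) -> (Bool -> d)) -> ((c -> Bool) -> (Bool -> d))) -> List b)

Derivation:
step 1: unify ((a -> a) -> List b) ~ e  [subst: {-} | 1 pending]
  bind e := ((a -> a) -> List b)
step 2: unify a ~ ((c -> Bool) -> (Bool -> d))  [subst: {e:=((a -> a) -> List b)} | 0 pending]
  bind a := ((c -> Bool) -> (Bool -> d))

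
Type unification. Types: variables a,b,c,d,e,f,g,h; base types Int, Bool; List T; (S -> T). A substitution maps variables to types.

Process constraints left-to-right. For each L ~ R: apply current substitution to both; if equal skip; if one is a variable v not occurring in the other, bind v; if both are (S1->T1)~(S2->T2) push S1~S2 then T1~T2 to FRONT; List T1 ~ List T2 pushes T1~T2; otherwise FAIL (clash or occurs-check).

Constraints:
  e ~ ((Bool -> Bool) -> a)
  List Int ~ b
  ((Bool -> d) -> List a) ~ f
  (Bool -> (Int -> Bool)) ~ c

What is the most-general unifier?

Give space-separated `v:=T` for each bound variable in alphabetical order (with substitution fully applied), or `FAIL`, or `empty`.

Answer: b:=List Int c:=(Bool -> (Int -> Bool)) e:=((Bool -> Bool) -> a) f:=((Bool -> d) -> List a)

Derivation:
step 1: unify e ~ ((Bool -> Bool) -> a)  [subst: {-} | 3 pending]
  bind e := ((Bool -> Bool) -> a)
step 2: unify List Int ~ b  [subst: {e:=((Bool -> Bool) -> a)} | 2 pending]
  bind b := List Int
step 3: unify ((Bool -> d) -> List a) ~ f  [subst: {e:=((Bool -> Bool) -> a), b:=List Int} | 1 pending]
  bind f := ((Bool -> d) -> List a)
step 4: unify (Bool -> (Int -> Bool)) ~ c  [subst: {e:=((Bool -> Bool) -> a), b:=List Int, f:=((Bool -> d) -> List a)} | 0 pending]
  bind c := (Bool -> (Int -> Bool))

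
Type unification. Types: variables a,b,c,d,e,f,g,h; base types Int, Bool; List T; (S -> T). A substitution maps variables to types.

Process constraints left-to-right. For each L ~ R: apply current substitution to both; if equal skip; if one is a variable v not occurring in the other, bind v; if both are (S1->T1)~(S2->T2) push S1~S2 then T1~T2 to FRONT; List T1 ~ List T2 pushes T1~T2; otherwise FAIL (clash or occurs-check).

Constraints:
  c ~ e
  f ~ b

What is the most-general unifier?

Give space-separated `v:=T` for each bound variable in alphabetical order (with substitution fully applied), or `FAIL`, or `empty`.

Answer: c:=e f:=b

Derivation:
step 1: unify c ~ e  [subst: {-} | 1 pending]
  bind c := e
step 2: unify f ~ b  [subst: {c:=e} | 0 pending]
  bind f := b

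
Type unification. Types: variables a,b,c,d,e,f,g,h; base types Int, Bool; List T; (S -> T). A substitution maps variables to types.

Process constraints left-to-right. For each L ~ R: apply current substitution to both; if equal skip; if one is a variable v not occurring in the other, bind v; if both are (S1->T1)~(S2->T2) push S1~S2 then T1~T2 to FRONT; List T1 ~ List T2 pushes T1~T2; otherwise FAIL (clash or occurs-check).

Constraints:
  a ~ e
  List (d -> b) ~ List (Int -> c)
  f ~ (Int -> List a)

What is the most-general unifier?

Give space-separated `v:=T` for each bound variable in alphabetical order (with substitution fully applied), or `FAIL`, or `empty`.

Answer: a:=e b:=c d:=Int f:=(Int -> List e)

Derivation:
step 1: unify a ~ e  [subst: {-} | 2 pending]
  bind a := e
step 2: unify List (d -> b) ~ List (Int -> c)  [subst: {a:=e} | 1 pending]
  -> decompose List: push (d -> b)~(Int -> c)
step 3: unify (d -> b) ~ (Int -> c)  [subst: {a:=e} | 1 pending]
  -> decompose arrow: push d~Int, b~c
step 4: unify d ~ Int  [subst: {a:=e} | 2 pending]
  bind d := Int
step 5: unify b ~ c  [subst: {a:=e, d:=Int} | 1 pending]
  bind b := c
step 6: unify f ~ (Int -> List e)  [subst: {a:=e, d:=Int, b:=c} | 0 pending]
  bind f := (Int -> List e)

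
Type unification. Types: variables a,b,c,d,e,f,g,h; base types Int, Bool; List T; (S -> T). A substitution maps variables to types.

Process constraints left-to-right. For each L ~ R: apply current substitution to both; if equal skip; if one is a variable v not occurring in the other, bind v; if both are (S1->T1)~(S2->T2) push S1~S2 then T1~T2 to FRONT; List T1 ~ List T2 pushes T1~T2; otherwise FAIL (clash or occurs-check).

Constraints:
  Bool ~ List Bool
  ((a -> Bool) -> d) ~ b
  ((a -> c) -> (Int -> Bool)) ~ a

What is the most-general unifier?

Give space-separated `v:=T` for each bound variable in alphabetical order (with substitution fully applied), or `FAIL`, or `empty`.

step 1: unify Bool ~ List Bool  [subst: {-} | 2 pending]
  clash: Bool vs List Bool

Answer: FAIL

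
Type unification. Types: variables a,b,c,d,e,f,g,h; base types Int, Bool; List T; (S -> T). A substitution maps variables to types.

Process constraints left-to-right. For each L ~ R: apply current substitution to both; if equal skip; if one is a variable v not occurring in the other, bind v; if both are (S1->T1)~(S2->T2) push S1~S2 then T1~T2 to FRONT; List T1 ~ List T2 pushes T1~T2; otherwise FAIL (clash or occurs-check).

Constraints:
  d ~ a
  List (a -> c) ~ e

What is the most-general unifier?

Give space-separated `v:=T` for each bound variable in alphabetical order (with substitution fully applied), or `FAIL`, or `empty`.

step 1: unify d ~ a  [subst: {-} | 1 pending]
  bind d := a
step 2: unify List (a -> c) ~ e  [subst: {d:=a} | 0 pending]
  bind e := List (a -> c)

Answer: d:=a e:=List (a -> c)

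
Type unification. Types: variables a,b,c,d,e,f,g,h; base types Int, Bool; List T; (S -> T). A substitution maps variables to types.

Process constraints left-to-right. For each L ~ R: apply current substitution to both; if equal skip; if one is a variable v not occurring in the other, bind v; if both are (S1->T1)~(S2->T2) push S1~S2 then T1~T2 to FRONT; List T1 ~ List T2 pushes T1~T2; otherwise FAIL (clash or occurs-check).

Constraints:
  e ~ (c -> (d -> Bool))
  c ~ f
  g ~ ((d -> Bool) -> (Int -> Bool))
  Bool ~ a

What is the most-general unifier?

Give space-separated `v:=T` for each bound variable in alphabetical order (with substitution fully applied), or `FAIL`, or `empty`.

step 1: unify e ~ (c -> (d -> Bool))  [subst: {-} | 3 pending]
  bind e := (c -> (d -> Bool))
step 2: unify c ~ f  [subst: {e:=(c -> (d -> Bool))} | 2 pending]
  bind c := f
step 3: unify g ~ ((d -> Bool) -> (Int -> Bool))  [subst: {e:=(c -> (d -> Bool)), c:=f} | 1 pending]
  bind g := ((d -> Bool) -> (Int -> Bool))
step 4: unify Bool ~ a  [subst: {e:=(c -> (d -> Bool)), c:=f, g:=((d -> Bool) -> (Int -> Bool))} | 0 pending]
  bind a := Bool

Answer: a:=Bool c:=f e:=(f -> (d -> Bool)) g:=((d -> Bool) -> (Int -> Bool))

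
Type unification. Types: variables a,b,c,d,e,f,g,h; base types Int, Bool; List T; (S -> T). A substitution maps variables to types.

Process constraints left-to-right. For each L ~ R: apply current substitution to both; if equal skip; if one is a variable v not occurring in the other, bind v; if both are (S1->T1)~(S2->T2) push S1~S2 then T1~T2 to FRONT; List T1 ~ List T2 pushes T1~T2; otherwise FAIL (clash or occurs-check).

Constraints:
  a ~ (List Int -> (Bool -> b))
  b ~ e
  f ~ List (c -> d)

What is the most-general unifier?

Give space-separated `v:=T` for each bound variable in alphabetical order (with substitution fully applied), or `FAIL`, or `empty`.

Answer: a:=(List Int -> (Bool -> e)) b:=e f:=List (c -> d)

Derivation:
step 1: unify a ~ (List Int -> (Bool -> b))  [subst: {-} | 2 pending]
  bind a := (List Int -> (Bool -> b))
step 2: unify b ~ e  [subst: {a:=(List Int -> (Bool -> b))} | 1 pending]
  bind b := e
step 3: unify f ~ List (c -> d)  [subst: {a:=(List Int -> (Bool -> b)), b:=e} | 0 pending]
  bind f := List (c -> d)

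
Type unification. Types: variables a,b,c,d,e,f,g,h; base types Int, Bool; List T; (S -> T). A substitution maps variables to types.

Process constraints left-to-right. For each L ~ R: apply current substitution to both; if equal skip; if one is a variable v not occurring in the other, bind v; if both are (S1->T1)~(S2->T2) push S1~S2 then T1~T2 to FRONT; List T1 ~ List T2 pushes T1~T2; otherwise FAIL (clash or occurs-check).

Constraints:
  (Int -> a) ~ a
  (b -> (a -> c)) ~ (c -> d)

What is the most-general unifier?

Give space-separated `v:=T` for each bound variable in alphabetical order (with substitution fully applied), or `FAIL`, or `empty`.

Answer: FAIL

Derivation:
step 1: unify (Int -> a) ~ a  [subst: {-} | 1 pending]
  occurs-check fail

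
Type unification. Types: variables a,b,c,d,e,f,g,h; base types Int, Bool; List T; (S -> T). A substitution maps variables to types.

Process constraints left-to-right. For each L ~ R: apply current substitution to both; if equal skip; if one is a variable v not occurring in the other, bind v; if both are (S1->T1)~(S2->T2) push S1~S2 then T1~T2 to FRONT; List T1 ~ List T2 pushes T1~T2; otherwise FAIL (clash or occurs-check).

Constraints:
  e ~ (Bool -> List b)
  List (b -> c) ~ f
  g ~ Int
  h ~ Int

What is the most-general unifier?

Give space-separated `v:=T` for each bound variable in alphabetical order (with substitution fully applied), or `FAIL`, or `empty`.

step 1: unify e ~ (Bool -> List b)  [subst: {-} | 3 pending]
  bind e := (Bool -> List b)
step 2: unify List (b -> c) ~ f  [subst: {e:=(Bool -> List b)} | 2 pending]
  bind f := List (b -> c)
step 3: unify g ~ Int  [subst: {e:=(Bool -> List b), f:=List (b -> c)} | 1 pending]
  bind g := Int
step 4: unify h ~ Int  [subst: {e:=(Bool -> List b), f:=List (b -> c), g:=Int} | 0 pending]
  bind h := Int

Answer: e:=(Bool -> List b) f:=List (b -> c) g:=Int h:=Int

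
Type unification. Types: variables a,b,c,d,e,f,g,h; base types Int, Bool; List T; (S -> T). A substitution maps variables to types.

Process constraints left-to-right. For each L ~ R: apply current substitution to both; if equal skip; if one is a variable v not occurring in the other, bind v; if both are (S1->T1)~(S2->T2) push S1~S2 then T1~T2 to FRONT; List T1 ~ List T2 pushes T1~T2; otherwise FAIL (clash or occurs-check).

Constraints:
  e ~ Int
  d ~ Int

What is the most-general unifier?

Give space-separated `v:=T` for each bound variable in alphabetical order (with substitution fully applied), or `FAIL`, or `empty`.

step 1: unify e ~ Int  [subst: {-} | 1 pending]
  bind e := Int
step 2: unify d ~ Int  [subst: {e:=Int} | 0 pending]
  bind d := Int

Answer: d:=Int e:=Int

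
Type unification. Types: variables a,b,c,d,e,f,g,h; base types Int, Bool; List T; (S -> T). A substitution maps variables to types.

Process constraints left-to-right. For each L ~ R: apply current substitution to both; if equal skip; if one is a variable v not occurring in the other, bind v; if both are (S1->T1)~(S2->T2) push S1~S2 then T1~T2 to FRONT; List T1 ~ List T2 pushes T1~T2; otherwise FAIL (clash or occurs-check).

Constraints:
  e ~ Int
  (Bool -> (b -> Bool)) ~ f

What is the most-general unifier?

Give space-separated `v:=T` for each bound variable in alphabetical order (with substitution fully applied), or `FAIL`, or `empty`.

step 1: unify e ~ Int  [subst: {-} | 1 pending]
  bind e := Int
step 2: unify (Bool -> (b -> Bool)) ~ f  [subst: {e:=Int} | 0 pending]
  bind f := (Bool -> (b -> Bool))

Answer: e:=Int f:=(Bool -> (b -> Bool))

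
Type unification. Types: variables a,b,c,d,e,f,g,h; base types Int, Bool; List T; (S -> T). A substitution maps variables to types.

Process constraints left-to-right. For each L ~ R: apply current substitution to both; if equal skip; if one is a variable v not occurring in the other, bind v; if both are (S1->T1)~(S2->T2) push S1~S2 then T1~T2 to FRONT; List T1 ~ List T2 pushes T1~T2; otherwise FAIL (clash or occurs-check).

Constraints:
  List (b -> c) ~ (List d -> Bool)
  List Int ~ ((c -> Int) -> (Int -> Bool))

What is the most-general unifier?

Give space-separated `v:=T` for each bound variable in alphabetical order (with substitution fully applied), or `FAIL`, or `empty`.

Answer: FAIL

Derivation:
step 1: unify List (b -> c) ~ (List d -> Bool)  [subst: {-} | 1 pending]
  clash: List (b -> c) vs (List d -> Bool)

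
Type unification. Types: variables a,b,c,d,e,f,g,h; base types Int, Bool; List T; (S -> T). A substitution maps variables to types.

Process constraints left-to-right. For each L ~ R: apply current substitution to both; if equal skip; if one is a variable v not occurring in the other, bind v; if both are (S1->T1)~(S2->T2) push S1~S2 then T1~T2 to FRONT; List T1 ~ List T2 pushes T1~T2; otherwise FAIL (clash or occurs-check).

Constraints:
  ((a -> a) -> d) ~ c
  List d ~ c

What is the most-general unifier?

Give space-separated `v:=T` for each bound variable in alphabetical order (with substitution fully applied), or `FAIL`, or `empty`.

Answer: FAIL

Derivation:
step 1: unify ((a -> a) -> d) ~ c  [subst: {-} | 1 pending]
  bind c := ((a -> a) -> d)
step 2: unify List d ~ ((a -> a) -> d)  [subst: {c:=((a -> a) -> d)} | 0 pending]
  clash: List d vs ((a -> a) -> d)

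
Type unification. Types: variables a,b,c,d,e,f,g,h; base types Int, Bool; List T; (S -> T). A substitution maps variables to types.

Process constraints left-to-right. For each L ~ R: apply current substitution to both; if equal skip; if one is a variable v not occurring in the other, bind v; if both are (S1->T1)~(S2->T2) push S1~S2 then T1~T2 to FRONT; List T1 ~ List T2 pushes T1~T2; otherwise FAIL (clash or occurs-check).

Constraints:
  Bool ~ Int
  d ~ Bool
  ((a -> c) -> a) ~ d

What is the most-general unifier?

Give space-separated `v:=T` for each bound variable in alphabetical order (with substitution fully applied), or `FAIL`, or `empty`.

step 1: unify Bool ~ Int  [subst: {-} | 2 pending]
  clash: Bool vs Int

Answer: FAIL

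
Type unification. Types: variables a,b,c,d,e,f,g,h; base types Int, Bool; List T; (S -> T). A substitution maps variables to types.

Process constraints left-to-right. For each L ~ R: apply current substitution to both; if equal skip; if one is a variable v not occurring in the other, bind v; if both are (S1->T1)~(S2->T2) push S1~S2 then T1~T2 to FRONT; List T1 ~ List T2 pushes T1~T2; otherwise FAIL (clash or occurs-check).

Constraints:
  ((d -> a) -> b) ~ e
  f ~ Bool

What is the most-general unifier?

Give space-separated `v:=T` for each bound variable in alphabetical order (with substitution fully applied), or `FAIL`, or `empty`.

Answer: e:=((d -> a) -> b) f:=Bool

Derivation:
step 1: unify ((d -> a) -> b) ~ e  [subst: {-} | 1 pending]
  bind e := ((d -> a) -> b)
step 2: unify f ~ Bool  [subst: {e:=((d -> a) -> b)} | 0 pending]
  bind f := Bool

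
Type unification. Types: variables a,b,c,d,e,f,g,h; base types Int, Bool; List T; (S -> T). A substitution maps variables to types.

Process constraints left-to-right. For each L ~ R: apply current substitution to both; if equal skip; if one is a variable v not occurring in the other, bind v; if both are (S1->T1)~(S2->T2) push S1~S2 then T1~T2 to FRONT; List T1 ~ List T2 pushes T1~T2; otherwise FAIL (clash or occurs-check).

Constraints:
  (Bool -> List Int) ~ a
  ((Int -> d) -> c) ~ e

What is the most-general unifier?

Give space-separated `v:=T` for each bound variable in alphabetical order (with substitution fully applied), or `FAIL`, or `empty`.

Answer: a:=(Bool -> List Int) e:=((Int -> d) -> c)

Derivation:
step 1: unify (Bool -> List Int) ~ a  [subst: {-} | 1 pending]
  bind a := (Bool -> List Int)
step 2: unify ((Int -> d) -> c) ~ e  [subst: {a:=(Bool -> List Int)} | 0 pending]
  bind e := ((Int -> d) -> c)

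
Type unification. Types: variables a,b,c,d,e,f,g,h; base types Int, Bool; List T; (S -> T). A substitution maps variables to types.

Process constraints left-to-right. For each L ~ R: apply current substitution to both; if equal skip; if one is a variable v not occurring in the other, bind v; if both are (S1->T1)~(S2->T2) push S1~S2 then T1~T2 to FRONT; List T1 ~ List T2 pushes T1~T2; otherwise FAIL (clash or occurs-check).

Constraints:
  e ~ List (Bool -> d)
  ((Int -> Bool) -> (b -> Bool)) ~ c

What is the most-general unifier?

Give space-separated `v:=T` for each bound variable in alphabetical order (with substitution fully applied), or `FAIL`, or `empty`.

step 1: unify e ~ List (Bool -> d)  [subst: {-} | 1 pending]
  bind e := List (Bool -> d)
step 2: unify ((Int -> Bool) -> (b -> Bool)) ~ c  [subst: {e:=List (Bool -> d)} | 0 pending]
  bind c := ((Int -> Bool) -> (b -> Bool))

Answer: c:=((Int -> Bool) -> (b -> Bool)) e:=List (Bool -> d)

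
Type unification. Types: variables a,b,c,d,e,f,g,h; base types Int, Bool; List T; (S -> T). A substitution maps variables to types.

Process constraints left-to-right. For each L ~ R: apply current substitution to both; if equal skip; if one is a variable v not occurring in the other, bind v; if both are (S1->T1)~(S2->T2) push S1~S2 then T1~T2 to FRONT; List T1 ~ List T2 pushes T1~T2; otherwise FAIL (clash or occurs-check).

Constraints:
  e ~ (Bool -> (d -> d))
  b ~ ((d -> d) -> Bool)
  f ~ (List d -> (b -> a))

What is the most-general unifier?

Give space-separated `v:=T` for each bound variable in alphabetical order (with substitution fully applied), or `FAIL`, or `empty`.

Answer: b:=((d -> d) -> Bool) e:=(Bool -> (d -> d)) f:=(List d -> (((d -> d) -> Bool) -> a))

Derivation:
step 1: unify e ~ (Bool -> (d -> d))  [subst: {-} | 2 pending]
  bind e := (Bool -> (d -> d))
step 2: unify b ~ ((d -> d) -> Bool)  [subst: {e:=(Bool -> (d -> d))} | 1 pending]
  bind b := ((d -> d) -> Bool)
step 3: unify f ~ (List d -> (((d -> d) -> Bool) -> a))  [subst: {e:=(Bool -> (d -> d)), b:=((d -> d) -> Bool)} | 0 pending]
  bind f := (List d -> (((d -> d) -> Bool) -> a))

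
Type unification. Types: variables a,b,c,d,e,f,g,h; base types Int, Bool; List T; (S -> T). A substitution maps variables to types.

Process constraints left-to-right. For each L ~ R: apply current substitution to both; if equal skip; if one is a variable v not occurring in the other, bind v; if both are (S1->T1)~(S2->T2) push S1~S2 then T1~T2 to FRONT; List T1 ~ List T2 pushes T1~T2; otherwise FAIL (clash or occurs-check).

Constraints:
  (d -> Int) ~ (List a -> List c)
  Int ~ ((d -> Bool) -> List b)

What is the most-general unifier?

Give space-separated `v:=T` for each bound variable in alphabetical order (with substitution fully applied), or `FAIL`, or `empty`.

Answer: FAIL

Derivation:
step 1: unify (d -> Int) ~ (List a -> List c)  [subst: {-} | 1 pending]
  -> decompose arrow: push d~List a, Int~List c
step 2: unify d ~ List a  [subst: {-} | 2 pending]
  bind d := List a
step 3: unify Int ~ List c  [subst: {d:=List a} | 1 pending]
  clash: Int vs List c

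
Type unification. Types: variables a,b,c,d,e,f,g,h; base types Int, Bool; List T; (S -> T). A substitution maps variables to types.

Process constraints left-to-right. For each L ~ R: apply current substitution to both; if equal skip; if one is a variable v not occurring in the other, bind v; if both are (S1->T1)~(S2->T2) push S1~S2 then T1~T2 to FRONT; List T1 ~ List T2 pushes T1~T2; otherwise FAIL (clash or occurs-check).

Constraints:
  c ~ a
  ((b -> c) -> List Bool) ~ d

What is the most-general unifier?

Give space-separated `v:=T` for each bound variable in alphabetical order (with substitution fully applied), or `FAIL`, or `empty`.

Answer: c:=a d:=((b -> a) -> List Bool)

Derivation:
step 1: unify c ~ a  [subst: {-} | 1 pending]
  bind c := a
step 2: unify ((b -> a) -> List Bool) ~ d  [subst: {c:=a} | 0 pending]
  bind d := ((b -> a) -> List Bool)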